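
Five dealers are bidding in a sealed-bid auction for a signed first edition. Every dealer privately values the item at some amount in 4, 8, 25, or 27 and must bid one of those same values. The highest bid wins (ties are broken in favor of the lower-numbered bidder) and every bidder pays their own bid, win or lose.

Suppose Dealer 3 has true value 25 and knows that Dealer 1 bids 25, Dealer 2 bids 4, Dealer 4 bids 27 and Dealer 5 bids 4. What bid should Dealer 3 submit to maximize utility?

Bid 4: loses but pays 4, utility -4.
Bid 8: loses but pays 8, utility -8.
Bid 25: loses but pays 25, utility -25.
Bid 27: wins, pays 27, utility 25 - 27 = -2.
The best choice is 27 with utility -2.

27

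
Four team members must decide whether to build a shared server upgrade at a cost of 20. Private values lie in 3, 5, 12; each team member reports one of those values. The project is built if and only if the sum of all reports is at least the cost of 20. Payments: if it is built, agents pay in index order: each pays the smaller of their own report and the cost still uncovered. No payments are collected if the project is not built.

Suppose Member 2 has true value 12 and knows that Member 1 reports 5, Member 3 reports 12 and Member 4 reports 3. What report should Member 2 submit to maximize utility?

3

Report 3: project built, pays 3, utility 12 - 3 = 9.
Report 5: project built, pays 5, utility 12 - 5 = 7.
Report 12: project built, pays 12, utility 12 - 12 = 0.
The best choice is 3 with utility 9.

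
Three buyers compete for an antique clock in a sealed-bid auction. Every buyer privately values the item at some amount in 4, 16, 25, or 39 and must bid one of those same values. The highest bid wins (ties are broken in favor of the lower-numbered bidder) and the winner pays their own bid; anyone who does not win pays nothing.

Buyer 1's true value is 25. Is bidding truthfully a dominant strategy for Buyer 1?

Consider the case where Buyer 2 bids 4 and Buyer 3 bids 4.
Truthful bid 25: wins, pays 25, utility 25 - 25 = 0.
Bid 4 instead: wins, pays 4, utility 25 - 4 = 21.
Since 21 > 0, bidding 4 is strictly better here, so truthful bidding is not dominant.

No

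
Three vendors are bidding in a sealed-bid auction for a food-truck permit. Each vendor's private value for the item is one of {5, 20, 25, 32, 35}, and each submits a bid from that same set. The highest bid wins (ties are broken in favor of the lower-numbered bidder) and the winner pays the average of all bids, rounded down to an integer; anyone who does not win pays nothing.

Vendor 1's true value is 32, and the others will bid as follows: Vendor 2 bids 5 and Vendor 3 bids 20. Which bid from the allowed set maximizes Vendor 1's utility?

20

Bid 5: loses, pays 0, utility 0.
Bid 20: wins, pays 15, utility 32 - 15 = 17.
Bid 25: wins, pays 16, utility 32 - 16 = 16.
Bid 32: wins, pays 19, utility 32 - 19 = 13.
Bid 35: wins, pays 20, utility 32 - 20 = 12.
The best choice is 20 with utility 17.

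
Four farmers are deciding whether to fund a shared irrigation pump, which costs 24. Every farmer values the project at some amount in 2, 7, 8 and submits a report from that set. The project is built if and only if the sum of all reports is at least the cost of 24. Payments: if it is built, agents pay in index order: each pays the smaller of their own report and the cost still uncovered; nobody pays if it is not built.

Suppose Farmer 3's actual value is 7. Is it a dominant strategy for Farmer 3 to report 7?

Consider the case where Farmer 1 reports 7, Farmer 2 reports 7 and Farmer 4 reports 8.
Truthful report 7: project built, pays 7, utility 7 - 7 = 0.
Report 2 instead: project built, pays 2, utility 7 - 2 = 5.
Since 5 > 0, reporting 2 is strictly better here, so truthful reporting is not dominant.

No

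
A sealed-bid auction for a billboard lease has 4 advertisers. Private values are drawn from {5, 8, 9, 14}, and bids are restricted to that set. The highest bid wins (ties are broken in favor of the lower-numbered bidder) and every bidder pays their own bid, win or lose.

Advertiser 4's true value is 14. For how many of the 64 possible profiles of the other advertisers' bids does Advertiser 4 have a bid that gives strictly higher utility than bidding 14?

45

Others bid (5, 5, 5): truth gives 0; bid 8 gives 6 > 0. Violating.
Others bid (5, 5, 8): truth gives 0; bid 9 gives 5 > 0. Violating.
Others bid (5, 5, 14): truth gives -14; bid 5 gives -5 > -14. Violating.
Others bid (5, 8, 5): truth gives 0; bid 9 gives 5 > 0. Violating.
Others bid (5, 5, 9): truth gives 0; no alternative beats it.
Others bid (5, 8, 9): truth gives 0; no alternative beats it.
(Checking all 64 profiles: 45 have a profitable deviation, 19 do not.)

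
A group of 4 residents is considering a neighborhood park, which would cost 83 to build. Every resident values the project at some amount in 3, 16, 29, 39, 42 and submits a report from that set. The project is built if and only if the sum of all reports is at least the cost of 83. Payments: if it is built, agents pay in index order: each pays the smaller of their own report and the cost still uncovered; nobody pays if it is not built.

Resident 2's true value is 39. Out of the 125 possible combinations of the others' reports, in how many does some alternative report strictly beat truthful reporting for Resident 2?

Others report (3, 16, 39): truth gives 0; report 29 gives 10 > 0. Violating.
Others report (3, 16, 42): truth gives 0; report 29 gives 10 > 0. Violating.
Others report (3, 29, 29): truth gives 0; report 29 gives 10 > 0. Violating.
Others report (3, 29, 39): truth gives 0; report 16 gives 23 > 0. Violating.
Others report (3, 3, 3): truth gives 0; no alternative beats it.
Others report (3, 3, 16): truth gives 0; no alternative beats it.
(Checking all 125 profiles: 102 have a profitable deviation, 23 do not.)

102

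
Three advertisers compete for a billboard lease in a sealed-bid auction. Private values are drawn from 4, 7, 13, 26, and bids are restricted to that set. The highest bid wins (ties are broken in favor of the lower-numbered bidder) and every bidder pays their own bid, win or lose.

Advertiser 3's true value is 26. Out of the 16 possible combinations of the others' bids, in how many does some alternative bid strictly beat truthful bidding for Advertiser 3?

11

Others bid (4, 4): truth gives 0; bid 7 gives 19 > 0. Violating.
Others bid (4, 7): truth gives 0; bid 13 gives 13 > 0. Violating.
Others bid (4, 26): truth gives -26; bid 4 gives -4 > -26. Violating.
Others bid (7, 4): truth gives 0; bid 13 gives 13 > 0. Violating.
Others bid (4, 13): truth gives 0; no alternative beats it.
Others bid (7, 13): truth gives 0; no alternative beats it.
(Checking all 16 profiles: 11 have a profitable deviation, 5 do not.)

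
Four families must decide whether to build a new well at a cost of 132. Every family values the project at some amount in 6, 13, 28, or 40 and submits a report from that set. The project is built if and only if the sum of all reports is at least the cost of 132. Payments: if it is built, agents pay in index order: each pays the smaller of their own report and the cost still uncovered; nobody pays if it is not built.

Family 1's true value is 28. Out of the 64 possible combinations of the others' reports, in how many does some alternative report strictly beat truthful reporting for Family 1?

1

Others report (40, 40, 40): truth gives 0; report 13 gives 15 > 0. Violating.
Others report (6, 6, 6): truth gives 0; no alternative beats it.
Others report (6, 6, 13): truth gives 0; no alternative beats it.
(Checking all 64 profiles: 1 has a profitable deviation, 63 do not.)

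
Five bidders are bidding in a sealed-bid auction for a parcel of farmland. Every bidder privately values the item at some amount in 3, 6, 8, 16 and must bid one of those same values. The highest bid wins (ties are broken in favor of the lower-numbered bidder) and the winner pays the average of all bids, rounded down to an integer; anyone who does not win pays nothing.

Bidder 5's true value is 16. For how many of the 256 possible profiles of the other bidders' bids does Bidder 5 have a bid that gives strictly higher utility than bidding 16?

16

Others bid (3, 3, 3, 3): truth gives 11; bid 6 gives 13 > 11. Violating.
Others bid (3, 3, 3, 6): truth gives 10; bid 8 gives 12 > 10. Violating.
Others bid (3, 3, 6, 3): truth gives 10; bid 8 gives 12 > 10. Violating.
Others bid (3, 3, 6, 6): truth gives 10; bid 8 gives 11 > 10. Violating.
Others bid (3, 3, 3, 8): truth gives 10; no alternative beats it.
Others bid (3, 3, 3, 16): truth gives 0; no alternative beats it.
(Checking all 256 profiles: 16 have a profitable deviation, 240 do not.)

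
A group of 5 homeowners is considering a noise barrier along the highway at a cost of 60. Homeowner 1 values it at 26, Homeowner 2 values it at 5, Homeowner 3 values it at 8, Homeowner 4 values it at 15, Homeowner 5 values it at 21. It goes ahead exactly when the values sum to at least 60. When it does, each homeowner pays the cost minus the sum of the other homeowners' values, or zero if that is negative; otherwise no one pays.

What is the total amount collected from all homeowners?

17

Total value 75 ≥ cost 60, so it is built.
Homeowner 1: others sum to 49; max(0, 60 - 49) = 11.
Homeowner 2: others sum to 70; max(0, 60 - 70) = 0.
Homeowner 3: others sum to 67; max(0, 60 - 67) = 0.
Homeowner 4: others sum to 60; max(0, 60 - 60) = 0.
Homeowner 5: others sum to 54; max(0, 60 - 54) = 6.
Total collected = 11 + 0 + 0 + 0 + 6 = 17.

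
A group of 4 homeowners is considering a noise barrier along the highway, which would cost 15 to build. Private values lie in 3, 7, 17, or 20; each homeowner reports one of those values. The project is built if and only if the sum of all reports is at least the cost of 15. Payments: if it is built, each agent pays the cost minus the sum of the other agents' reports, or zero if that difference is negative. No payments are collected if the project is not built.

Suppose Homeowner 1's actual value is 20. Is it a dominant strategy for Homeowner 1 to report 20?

Yes

Check each profile of the others' reports and compare truth against every alternative report.
Others report (3, 3, 17): truth gives 20, best alternative gives 20.
Others report (3, 3, 20): truth gives 20, best alternative gives 20.
Others report (3, 7, 7): truth gives 20, best alternative gives 20.
Others report (3, 7, 17): truth gives 20, best alternative gives 20.
Others report (3, 7, 20): truth gives 20, best alternative gives 20.
Others report (3, 17, 3): truth gives 20, best alternative gives 20.
(Remaining 58 profiles checked similarly; truth is weakly best in each.)
In every case the truthful report is at least as good as any alternative, so it is a dominant strategy.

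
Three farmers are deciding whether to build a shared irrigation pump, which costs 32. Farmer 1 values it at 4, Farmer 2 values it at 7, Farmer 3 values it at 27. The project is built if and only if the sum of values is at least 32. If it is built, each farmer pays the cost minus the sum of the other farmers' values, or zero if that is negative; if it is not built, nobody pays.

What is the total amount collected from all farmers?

22

Total value 38 ≥ cost 32, so it is built.
Farmer 1: others sum to 34; max(0, 32 - 34) = 0.
Farmer 2: others sum to 31; max(0, 32 - 31) = 1.
Farmer 3: others sum to 11; max(0, 32 - 11) = 21.
Total collected = 0 + 1 + 21 = 22.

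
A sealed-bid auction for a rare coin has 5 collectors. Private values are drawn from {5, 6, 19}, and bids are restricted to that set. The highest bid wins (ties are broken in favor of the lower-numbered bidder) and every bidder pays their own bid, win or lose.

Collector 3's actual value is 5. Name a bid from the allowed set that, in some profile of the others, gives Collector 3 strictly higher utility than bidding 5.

Suppose Collector 1 bids 5, Collector 2 bids 5, Collector 4 bids 5 and Collector 5 bids 5.
Bid 5: loses but pays 5, utility -5.
Bid 6: wins, pays 6, utility 5 - 6 = -1.
So bidding 6 beats truth here (-1 > -5).

6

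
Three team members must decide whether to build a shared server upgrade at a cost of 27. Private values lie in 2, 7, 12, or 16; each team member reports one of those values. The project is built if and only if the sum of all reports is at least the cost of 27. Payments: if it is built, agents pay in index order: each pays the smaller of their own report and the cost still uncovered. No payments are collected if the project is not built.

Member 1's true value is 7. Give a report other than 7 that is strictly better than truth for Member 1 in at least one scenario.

2

Suppose Member 2 reports 12 and Member 3 reports 16.
Report 7: project built, pays 7, utility 7 - 7 = 0.
Report 2: project built, pays 2, utility 7 - 2 = 5.
So reporting 2 beats truth here (5 > 0).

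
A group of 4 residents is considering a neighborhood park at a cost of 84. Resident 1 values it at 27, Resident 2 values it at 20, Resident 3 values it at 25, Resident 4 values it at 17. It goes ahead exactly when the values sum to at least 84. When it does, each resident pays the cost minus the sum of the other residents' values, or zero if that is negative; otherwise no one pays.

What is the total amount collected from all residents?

69

Total value 89 ≥ cost 84, so it is built.
Resident 1: others sum to 62; max(0, 84 - 62) = 22.
Resident 2: others sum to 69; max(0, 84 - 69) = 15.
Resident 3: others sum to 64; max(0, 84 - 64) = 20.
Resident 4: others sum to 72; max(0, 84 - 72) = 12.
Total collected = 22 + 15 + 20 + 12 = 69.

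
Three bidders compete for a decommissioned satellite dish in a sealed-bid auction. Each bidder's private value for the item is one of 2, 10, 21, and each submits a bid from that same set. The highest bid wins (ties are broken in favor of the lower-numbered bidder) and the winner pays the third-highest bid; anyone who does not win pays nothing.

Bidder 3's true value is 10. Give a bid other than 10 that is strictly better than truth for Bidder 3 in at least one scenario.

Suppose Bidder 1 bids 2 and Bidder 2 bids 10.
Bid 10: loses, pays 0, utility 0.
Bid 21: wins, pays 2, utility 10 - 2 = 8.
So bidding 21 beats truth here (8 > 0).

21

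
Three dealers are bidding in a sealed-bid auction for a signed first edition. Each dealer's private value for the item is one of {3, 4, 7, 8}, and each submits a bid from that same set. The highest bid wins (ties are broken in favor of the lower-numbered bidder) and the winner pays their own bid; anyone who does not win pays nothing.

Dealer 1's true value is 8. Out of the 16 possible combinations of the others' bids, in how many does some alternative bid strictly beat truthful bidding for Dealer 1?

9

Others bid (3, 3): truth gives 0; bid 3 gives 5 > 0. Violating.
Others bid (3, 4): truth gives 0; bid 4 gives 4 > 0. Violating.
Others bid (3, 7): truth gives 0; bid 7 gives 1 > 0. Violating.
Others bid (4, 3): truth gives 0; bid 4 gives 4 > 0. Violating.
Others bid (3, 8): truth gives 0; no alternative beats it.
Others bid (4, 8): truth gives 0; no alternative beats it.
(Checking all 16 profiles: 9 have a profitable deviation, 7 do not.)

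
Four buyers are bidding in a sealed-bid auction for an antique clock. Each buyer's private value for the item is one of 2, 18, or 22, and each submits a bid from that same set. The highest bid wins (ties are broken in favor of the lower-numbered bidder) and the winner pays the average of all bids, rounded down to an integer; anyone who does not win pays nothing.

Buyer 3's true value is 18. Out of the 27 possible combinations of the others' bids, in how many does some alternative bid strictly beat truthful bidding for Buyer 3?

Others bid (2, 2, 22): truth gives 0; bid 22 gives 6 > 0. Violating.
Others bid (2, 18, 2): truth gives 0; bid 22 gives 7 > 0. Violating.
Others bid (2, 18, 18): truth gives 0; bid 22 gives 3 > 0. Violating.
Others bid (2, 18, 22): truth gives 0; bid 22 gives 2 > 0. Violating.
Others bid (2, 2, 2): truth gives 12; no alternative beats it.
Others bid (2, 2, 18): truth gives 8; no alternative beats it.
(Checking all 27 profiles: 8 have a profitable deviation, 19 do not.)

8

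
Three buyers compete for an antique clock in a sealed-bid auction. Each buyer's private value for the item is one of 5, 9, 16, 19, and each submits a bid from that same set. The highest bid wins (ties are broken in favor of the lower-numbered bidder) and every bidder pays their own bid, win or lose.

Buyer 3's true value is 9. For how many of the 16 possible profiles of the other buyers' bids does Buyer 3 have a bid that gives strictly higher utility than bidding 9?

15

Others bid (5, 9): truth gives -9; bid 5 gives -5 > -9. Violating.
Others bid (5, 16): truth gives -9; bid 5 gives -5 > -9. Violating.
Others bid (5, 19): truth gives -9; bid 5 gives -5 > -9. Violating.
Others bid (9, 5): truth gives -9; bid 5 gives -5 > -9. Violating.
Others bid (5, 5): truth gives 0; no alternative beats it.
(Checking all 16 profiles: 15 have a profitable deviation, 1 does not.)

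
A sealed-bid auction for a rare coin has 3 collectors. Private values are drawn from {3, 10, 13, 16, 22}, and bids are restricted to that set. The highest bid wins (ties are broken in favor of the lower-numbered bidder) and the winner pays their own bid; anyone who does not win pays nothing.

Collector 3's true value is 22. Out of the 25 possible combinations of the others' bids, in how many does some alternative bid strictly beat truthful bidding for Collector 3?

9

Others bid (3, 3): truth gives 0; bid 10 gives 12 > 0. Violating.
Others bid (3, 10): truth gives 0; bid 13 gives 9 > 0. Violating.
Others bid (3, 13): truth gives 0; bid 16 gives 6 > 0. Violating.
Others bid (10, 3): truth gives 0; bid 13 gives 9 > 0. Violating.
Others bid (3, 16): truth gives 0; no alternative beats it.
Others bid (3, 22): truth gives 0; no alternative beats it.
(Checking all 25 profiles: 9 have a profitable deviation, 16 do not.)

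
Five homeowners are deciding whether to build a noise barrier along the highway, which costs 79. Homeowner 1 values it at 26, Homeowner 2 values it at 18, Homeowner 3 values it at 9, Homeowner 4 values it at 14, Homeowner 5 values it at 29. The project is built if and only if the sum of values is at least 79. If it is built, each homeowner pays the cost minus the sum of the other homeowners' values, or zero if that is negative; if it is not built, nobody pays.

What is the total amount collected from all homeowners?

22

Total value 96 ≥ cost 79, so it is built.
Homeowner 1: others sum to 70; max(0, 79 - 70) = 9.
Homeowner 2: others sum to 78; max(0, 79 - 78) = 1.
Homeowner 3: others sum to 87; max(0, 79 - 87) = 0.
Homeowner 4: others sum to 82; max(0, 79 - 82) = 0.
Homeowner 5: others sum to 67; max(0, 79 - 67) = 12.
Total collected = 9 + 1 + 0 + 0 + 12 = 22.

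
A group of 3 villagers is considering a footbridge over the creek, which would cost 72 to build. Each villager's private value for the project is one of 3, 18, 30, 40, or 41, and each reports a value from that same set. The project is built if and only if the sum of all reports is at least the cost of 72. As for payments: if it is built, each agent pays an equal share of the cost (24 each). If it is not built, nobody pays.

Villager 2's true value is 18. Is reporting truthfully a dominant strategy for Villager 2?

No

Consider the case where Villager 1 reports 18 and Villager 3 reports 40.
Truthful report 18: project built, pays 24, utility 18 - 24 = -6.
Report 3 instead: project not built, utility 0.
Since 0 > -6, reporting 3 is strictly better here, so truthful reporting is not dominant.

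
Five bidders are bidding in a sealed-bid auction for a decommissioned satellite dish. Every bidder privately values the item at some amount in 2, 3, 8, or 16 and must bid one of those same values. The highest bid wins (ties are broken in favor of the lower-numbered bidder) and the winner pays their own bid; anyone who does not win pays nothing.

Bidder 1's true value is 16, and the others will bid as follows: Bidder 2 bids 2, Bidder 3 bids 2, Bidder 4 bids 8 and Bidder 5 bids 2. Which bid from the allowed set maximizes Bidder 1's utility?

Bid 2: loses, pays 0, utility 0.
Bid 3: loses, pays 0, utility 0.
Bid 8: wins, pays 8, utility 16 - 8 = 8.
Bid 16: wins, pays 16, utility 16 - 16 = 0.
The best choice is 8 with utility 8.

8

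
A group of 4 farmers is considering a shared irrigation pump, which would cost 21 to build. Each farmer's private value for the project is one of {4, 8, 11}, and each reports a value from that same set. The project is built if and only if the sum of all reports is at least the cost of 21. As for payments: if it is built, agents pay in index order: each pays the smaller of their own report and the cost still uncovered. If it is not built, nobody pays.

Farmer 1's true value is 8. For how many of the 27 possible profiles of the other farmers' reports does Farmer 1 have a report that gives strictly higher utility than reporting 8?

23

Others report (4, 4, 11): truth gives 0; report 4 gives 4 > 0. Violating.
Others report (4, 8, 8): truth gives 0; report 4 gives 4 > 0. Violating.
Others report (4, 8, 11): truth gives 0; report 4 gives 4 > 0. Violating.
Others report (4, 11, 4): truth gives 0; report 4 gives 4 > 0. Violating.
Others report (4, 4, 4): truth gives 0; no alternative beats it.
Others report (4, 4, 8): truth gives 0; no alternative beats it.
(Checking all 27 profiles: 23 have a profitable deviation, 4 do not.)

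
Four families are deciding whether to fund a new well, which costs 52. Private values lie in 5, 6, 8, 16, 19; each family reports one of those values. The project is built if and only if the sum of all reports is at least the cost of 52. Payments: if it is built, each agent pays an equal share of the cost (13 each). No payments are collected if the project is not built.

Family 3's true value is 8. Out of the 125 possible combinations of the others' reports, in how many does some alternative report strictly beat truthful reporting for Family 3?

6

Others report (6, 19, 19): truth gives -5; report 5 gives 0 > -5. Violating.
Others report (8, 19, 19): truth gives -5; report 5 gives 0 > -5. Violating.
Others report (19, 6, 19): truth gives -5; report 5 gives 0 > -5. Violating.
Others report (19, 8, 19): truth gives -5; report 5 gives 0 > -5. Violating.
Others report (5, 5, 5): truth gives 0; no alternative beats it.
Others report (5, 5, 6): truth gives 0; no alternative beats it.
(Checking all 125 profiles: 6 have a profitable deviation, 119 do not.)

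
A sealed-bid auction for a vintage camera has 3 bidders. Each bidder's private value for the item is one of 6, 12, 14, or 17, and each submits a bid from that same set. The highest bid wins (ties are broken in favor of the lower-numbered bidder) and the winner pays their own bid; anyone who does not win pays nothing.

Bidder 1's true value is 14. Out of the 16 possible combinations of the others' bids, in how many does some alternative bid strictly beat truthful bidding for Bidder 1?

4

Others bid (6, 6): truth gives 0; bid 6 gives 8 > 0. Violating.
Others bid (6, 12): truth gives 0; bid 12 gives 2 > 0. Violating.
Others bid (12, 6): truth gives 0; bid 12 gives 2 > 0. Violating.
Others bid (12, 12): truth gives 0; bid 12 gives 2 > 0. Violating.
Others bid (6, 14): truth gives 0; no alternative beats it.
Others bid (6, 17): truth gives 0; no alternative beats it.
(Checking all 16 profiles: 4 have a profitable deviation, 12 do not.)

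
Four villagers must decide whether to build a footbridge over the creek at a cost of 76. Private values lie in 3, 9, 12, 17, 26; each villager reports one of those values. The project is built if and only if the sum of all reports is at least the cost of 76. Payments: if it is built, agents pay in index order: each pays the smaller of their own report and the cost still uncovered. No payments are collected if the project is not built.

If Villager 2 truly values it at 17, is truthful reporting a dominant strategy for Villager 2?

Consider the case where Villager 1 reports 12, Villager 3 reports 26 and Villager 4 reports 26.
Truthful report 17: project built, pays 17, utility 17 - 17 = 0.
Report 12 instead: project built, pays 12, utility 17 - 12 = 5.
Since 5 > 0, reporting 12 is strictly better here, so truthful reporting is not dominant.

No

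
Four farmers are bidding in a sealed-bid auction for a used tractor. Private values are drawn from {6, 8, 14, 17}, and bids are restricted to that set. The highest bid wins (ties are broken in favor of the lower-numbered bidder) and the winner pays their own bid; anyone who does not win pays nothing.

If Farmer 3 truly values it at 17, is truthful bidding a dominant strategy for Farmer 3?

Consider the case where Farmer 1 bids 6, Farmer 2 bids 6 and Farmer 4 bids 6.
Truthful bid 17: wins, pays 17, utility 17 - 17 = 0.
Bid 8 instead: wins, pays 8, utility 17 - 8 = 9.
Since 9 > 0, bidding 8 is strictly better here, so truthful bidding is not dominant.

No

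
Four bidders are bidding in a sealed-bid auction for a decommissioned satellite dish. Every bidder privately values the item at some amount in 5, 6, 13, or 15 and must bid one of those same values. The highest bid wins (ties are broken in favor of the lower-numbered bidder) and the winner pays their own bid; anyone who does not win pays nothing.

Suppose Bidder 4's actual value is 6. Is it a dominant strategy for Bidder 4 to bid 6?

Yes

Check each profile of the others' bids and compare truth against every alternative bid.
Others bid (5, 5, 5): truth gives 0, best alternative gives 0.
Others bid (5, 5, 6): truth gives 0, best alternative gives 0.
Others bid (5, 5, 13): truth gives 0, best alternative gives 0.
Others bid (5, 5, 15): truth gives 0, best alternative gives 0.
Others bid (5, 6, 5): truth gives 0, best alternative gives 0.
Others bid (5, 6, 6): truth gives 0, best alternative gives 0.
(Remaining 58 profiles checked similarly; truth is weakly best in each.)
In every case the truthful bid is at least as good as any alternative, so it is a dominant strategy.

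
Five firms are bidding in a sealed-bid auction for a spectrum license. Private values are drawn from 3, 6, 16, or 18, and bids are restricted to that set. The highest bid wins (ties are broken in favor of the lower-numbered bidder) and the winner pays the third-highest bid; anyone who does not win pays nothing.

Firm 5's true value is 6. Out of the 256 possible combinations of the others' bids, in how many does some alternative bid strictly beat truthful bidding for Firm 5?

8

Others bid (3, 3, 3, 6): truth gives 0; bid 16 gives 3 > 0. Violating.
Others bid (3, 3, 3, 16): truth gives 0; bid 18 gives 3 > 0. Violating.
Others bid (3, 3, 6, 3): truth gives 0; bid 16 gives 3 > 0. Violating.
Others bid (3, 3, 16, 3): truth gives 0; bid 18 gives 3 > 0. Violating.
Others bid (3, 3, 3, 3): truth gives 3; no alternative beats it.
Others bid (3, 3, 3, 18): truth gives 0; no alternative beats it.
(Checking all 256 profiles: 8 have a profitable deviation, 248 do not.)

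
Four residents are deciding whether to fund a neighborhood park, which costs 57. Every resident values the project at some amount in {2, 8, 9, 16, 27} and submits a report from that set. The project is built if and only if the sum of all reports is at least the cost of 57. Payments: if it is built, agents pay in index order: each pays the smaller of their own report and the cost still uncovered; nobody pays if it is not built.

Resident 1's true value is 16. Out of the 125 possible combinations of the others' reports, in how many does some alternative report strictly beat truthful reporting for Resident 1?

Others report (2, 27, 27): truth gives 0; report 2 gives 14 > 0. Violating.
Others report (8, 16, 27): truth gives 0; report 8 gives 8 > 0. Violating.
Others report (8, 27, 16): truth gives 0; report 8 gives 8 > 0. Violating.
Others report (8, 27, 27): truth gives 0; report 2 gives 14 > 0. Violating.
Others report (2, 2, 2): truth gives 0; no alternative beats it.
Others report (2, 2, 8): truth gives 0; no alternative beats it.
(Checking all 125 profiles: 29 have a profitable deviation, 96 do not.)

29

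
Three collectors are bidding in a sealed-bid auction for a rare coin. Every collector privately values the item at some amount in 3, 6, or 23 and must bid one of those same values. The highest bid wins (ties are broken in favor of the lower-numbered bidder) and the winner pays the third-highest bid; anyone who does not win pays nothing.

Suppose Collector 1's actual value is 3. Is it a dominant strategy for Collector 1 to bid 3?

Check each profile of the others' bids and compare truth against every alternative bid.
Others bid (6, 6): truth gives 0, best alternative gives -3.
Others bid (3, 3): truth gives 0, best alternative gives 0.
Others bid (3, 6): truth gives 0, best alternative gives 0.
Others bid (3, 23): truth gives 0, best alternative gives 0.
Others bid (6, 3): truth gives 0, best alternative gives 0.
Others bid (6, 23): truth gives 0, best alternative gives 0.
(Remaining 3 profiles checked similarly; truth is weakly best in each.)
In every case the truthful bid is at least as good as any alternative, so it is a dominant strategy.

Yes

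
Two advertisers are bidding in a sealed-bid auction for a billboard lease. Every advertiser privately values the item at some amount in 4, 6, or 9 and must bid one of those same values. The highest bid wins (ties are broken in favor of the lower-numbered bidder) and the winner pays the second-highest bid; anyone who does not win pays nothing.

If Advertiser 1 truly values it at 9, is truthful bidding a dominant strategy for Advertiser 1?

Check each profile of the others' bids and compare truth against every alternative bid.
Others bid (4): truth gives 5, best alternative gives 5.
Others bid (6): truth gives 3, best alternative gives 3.
Others bid (9): truth gives 0, best alternative gives 0.
In every case the truthful bid is at least as good as any alternative, so it is a dominant strategy.

Yes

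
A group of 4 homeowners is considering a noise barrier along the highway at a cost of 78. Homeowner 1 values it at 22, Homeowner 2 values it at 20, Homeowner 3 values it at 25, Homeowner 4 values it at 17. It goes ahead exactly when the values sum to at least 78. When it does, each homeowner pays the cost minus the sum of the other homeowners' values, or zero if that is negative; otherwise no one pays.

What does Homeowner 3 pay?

19

Total value 84 ≥ cost 78, so the project is built.
The other homeowners' values sum to 59.
Cost minus that sum is 78 - 59 = 19.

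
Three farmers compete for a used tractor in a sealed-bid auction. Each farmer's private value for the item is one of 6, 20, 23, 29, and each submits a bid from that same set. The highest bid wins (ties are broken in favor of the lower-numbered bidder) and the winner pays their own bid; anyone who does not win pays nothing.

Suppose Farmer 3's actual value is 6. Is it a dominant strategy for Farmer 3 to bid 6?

Yes

Check each profile of the others' bids and compare truth against every alternative bid.
Others bid (6, 6): truth gives 0, best alternative gives -14.
Others bid (6, 20): truth gives 0, best alternative gives 0.
Others bid (6, 23): truth gives 0, best alternative gives 0.
Others bid (6, 29): truth gives 0, best alternative gives 0.
Others bid (20, 6): truth gives 0, best alternative gives 0.
Others bid (20, 20): truth gives 0, best alternative gives 0.
(Remaining 10 profiles checked similarly; truth is weakly best in each.)
In every case the truthful bid is at least as good as any alternative, so it is a dominant strategy.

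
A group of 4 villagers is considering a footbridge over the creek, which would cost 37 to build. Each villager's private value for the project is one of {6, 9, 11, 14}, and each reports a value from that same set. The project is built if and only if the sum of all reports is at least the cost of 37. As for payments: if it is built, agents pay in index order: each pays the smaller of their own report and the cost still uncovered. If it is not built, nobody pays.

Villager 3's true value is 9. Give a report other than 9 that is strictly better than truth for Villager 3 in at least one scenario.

Suppose Villager 1 reports 6, Villager 2 reports 11 and Villager 4 reports 14.
Report 9: project built, pays 9, utility 9 - 9 = 0.
Report 6: project built, pays 6, utility 9 - 6 = 3.
So reporting 6 beats truth here (3 > 0).

6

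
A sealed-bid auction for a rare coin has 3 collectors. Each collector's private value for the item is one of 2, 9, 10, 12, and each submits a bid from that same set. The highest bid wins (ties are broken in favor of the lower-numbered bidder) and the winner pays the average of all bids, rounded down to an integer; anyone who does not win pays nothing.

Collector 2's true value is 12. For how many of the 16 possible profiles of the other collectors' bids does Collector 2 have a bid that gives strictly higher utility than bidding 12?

Others bid (2, 2): truth gives 7; bid 9 gives 8 > 7. Violating.
Others bid (2, 9): truth gives 5; bid 9 gives 6 > 5. Violating.
Others bid (2, 10): truth gives 4; bid 10 gives 5 > 4. Violating.
Others bid (9, 9): truth gives 2; bid 10 gives 3 > 2. Violating.
Others bid (2, 12): truth gives 4; no alternative beats it.
Others bid (9, 2): truth gives 5; no alternative beats it.
(Checking all 16 profiles: 5 have a profitable deviation, 11 do not.)

5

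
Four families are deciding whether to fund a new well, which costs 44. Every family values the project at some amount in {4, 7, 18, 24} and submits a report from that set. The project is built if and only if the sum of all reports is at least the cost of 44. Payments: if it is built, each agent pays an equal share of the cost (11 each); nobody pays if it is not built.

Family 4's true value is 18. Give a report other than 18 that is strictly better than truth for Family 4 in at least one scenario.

Suppose Family 1 reports 7, Family 2 reports 7 and Family 3 reports 7.
Report 18: project not built, utility 0.
Report 24: project built, pays 11, utility 18 - 11 = 7.
So reporting 24 beats truth here (7 > 0).

24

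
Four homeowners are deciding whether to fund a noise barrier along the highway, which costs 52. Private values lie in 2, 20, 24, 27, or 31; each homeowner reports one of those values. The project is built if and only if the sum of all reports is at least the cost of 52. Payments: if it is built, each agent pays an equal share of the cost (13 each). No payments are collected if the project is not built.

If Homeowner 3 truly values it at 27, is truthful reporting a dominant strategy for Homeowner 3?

No

Consider the case where Homeowner 1 reports 2, Homeowner 2 reports 2 and Homeowner 4 reports 20.
Truthful report 27: project not built, utility 0.
Report 31 instead: project built, pays 13, utility 27 - 13 = 14.
Since 14 > 0, reporting 31 is strictly better here, so truthful reporting is not dominant.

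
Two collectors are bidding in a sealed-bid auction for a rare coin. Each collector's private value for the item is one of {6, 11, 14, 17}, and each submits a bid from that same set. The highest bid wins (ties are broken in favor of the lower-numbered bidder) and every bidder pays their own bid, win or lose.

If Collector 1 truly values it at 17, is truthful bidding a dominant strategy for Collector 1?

Consider the case where Collector 2 bids 6.
Truthful bid 17: wins, pays 17, utility 17 - 17 = 0.
Bid 6 instead: wins, pays 6, utility 17 - 6 = 11.
Since 11 > 0, bidding 6 is strictly better here, so truthful bidding is not dominant.

No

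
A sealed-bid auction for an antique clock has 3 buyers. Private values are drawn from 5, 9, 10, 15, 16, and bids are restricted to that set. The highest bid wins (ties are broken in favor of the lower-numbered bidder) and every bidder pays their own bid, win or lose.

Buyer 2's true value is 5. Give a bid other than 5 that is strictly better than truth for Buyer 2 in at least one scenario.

Suppose Buyer 1 bids 5 and Buyer 3 bids 5.
Bid 5: loses but pays 5, utility -5.
Bid 9: wins, pays 9, utility 5 - 9 = -4.
So bidding 9 beats truth here (-4 > -5).

9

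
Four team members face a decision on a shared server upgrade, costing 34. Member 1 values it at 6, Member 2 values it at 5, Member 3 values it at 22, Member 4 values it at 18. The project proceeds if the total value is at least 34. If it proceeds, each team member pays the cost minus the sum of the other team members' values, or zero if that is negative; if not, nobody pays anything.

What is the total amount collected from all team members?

Total value 51 ≥ cost 34, so it is built.
Member 1: others sum to 45; max(0, 34 - 45) = 0.
Member 2: others sum to 46; max(0, 34 - 46) = 0.
Member 3: others sum to 29; max(0, 34 - 29) = 5.
Member 4: others sum to 33; max(0, 34 - 33) = 1.
Total collected = 0 + 0 + 5 + 1 = 6.

6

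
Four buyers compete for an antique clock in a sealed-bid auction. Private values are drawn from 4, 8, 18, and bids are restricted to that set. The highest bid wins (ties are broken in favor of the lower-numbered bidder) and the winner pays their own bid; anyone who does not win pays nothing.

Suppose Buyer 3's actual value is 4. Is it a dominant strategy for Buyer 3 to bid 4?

Check each profile of the others' bids and compare truth against every alternative bid.
Others bid (4, 4, 4): truth gives 0, best alternative gives -4.
Others bid (4, 4, 8): truth gives 0, best alternative gives -4.
Others bid (4, 4, 18): truth gives 0, best alternative gives 0.
Others bid (4, 8, 4): truth gives 0, best alternative gives 0.
Others bid (4, 8, 8): truth gives 0, best alternative gives 0.
Others bid (4, 8, 18): truth gives 0, best alternative gives 0.
(Remaining 21 profiles checked similarly; truth is weakly best in each.)
In every case the truthful bid is at least as good as any alternative, so it is a dominant strategy.

Yes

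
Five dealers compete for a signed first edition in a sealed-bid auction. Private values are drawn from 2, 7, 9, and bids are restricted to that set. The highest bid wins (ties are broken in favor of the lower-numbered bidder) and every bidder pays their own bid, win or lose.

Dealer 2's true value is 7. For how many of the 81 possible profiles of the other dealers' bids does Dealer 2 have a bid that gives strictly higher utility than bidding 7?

73

Others bid (2, 2, 2, 9): truth gives -7; bid 2 gives -2 > -7. Violating.
Others bid (2, 2, 7, 9): truth gives -7; bid 2 gives -2 > -7. Violating.
Others bid (2, 2, 9, 2): truth gives -7; bid 2 gives -2 > -7. Violating.
Others bid (2, 2, 9, 7): truth gives -7; bid 2 gives -2 > -7. Violating.
Others bid (2, 2, 2, 2): truth gives 0; no alternative beats it.
Others bid (2, 2, 2, 7): truth gives 0; no alternative beats it.
(Checking all 81 profiles: 73 have a profitable deviation, 8 do not.)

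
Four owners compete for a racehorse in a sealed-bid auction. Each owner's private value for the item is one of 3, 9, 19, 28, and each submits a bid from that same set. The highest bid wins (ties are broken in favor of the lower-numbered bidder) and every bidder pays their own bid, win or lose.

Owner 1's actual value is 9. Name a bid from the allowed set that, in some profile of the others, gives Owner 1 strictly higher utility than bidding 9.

3

Suppose Owner 2 bids 3, Owner 3 bids 3 and Owner 4 bids 3.
Bid 9: wins, pays 9, utility 9 - 9 = 0.
Bid 3: wins, pays 3, utility 9 - 3 = 6.
So bidding 3 beats truth here (6 > 0).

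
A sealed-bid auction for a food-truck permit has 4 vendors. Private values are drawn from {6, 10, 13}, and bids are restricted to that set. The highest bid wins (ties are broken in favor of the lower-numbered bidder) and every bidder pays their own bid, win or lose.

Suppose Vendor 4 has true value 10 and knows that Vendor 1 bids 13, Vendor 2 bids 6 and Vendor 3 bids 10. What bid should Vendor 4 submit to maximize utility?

Bid 6: loses but pays 6, utility -6.
Bid 10: loses but pays 10, utility -10.
Bid 13: loses but pays 13, utility -13.
The best choice is 6 with utility -6.

6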